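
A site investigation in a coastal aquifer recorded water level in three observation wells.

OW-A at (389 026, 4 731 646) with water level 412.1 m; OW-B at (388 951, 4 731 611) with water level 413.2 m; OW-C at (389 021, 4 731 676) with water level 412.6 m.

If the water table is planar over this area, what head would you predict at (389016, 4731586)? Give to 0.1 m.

411.5 m

Differences from OW-A: to OW-B (Δx, Δy, Δh) = (-75, -35, +1.1); to OW-C = (-5, 30, +0.5).
Solve a·Δx + b·Δy = Δh: det = (-75)·30 − (-5)·(-35) = -2425.
∂h/∂x = [(+1.1)·30 − (+0.5)·(-35)] / -2425 = -0.02082
∂h/∂y = [(-75)·(+0.5) − (-5)·(+1.1)] / -2425 = +0.01320
h(389016, 4731586) = 412.1 + (-0.02082)·(-10) + (+0.01320)·(-60) = 412.1 +0.208 -0.792 = 411.516 m.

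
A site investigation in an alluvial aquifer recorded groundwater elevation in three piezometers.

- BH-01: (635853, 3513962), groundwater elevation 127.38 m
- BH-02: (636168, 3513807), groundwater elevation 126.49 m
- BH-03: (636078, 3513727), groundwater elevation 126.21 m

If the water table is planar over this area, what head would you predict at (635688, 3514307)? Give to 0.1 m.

Three-point gradient (reference BH-01): Δ to BH-02 = (315, -155, -0.89), Δ to BH-03 = (225, -235, -1.17).
∂h/∂x = -0.0007101, ∂h/∂y = +0.004299 (det = -39150).
h(635688, 3514307) = 127.38 + (-0.0007101)·(-165) + (+0.004299)·(345) = 127.38 +0.117 +1.483 = 128.980 m.

129.0 m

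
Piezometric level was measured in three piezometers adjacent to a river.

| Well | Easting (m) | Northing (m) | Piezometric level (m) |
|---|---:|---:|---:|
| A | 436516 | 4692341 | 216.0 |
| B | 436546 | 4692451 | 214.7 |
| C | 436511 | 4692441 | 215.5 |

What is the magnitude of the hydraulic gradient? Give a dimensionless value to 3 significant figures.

With h = a·x + b·y + c and A as origin, the differences give:
  30·a + 110·b = -1.3
  (-5)·a + 100·b = -0.5
Eliminate b (×100 and ×110, subtract): 3550·a = -75.00 → a = ∂h/∂x = -0.02113
Back-substitute: b = ∂h/∂y = -0.006056.
|∇h| = √(-0.02113² + -0.006056²) = 0.02198

0.0220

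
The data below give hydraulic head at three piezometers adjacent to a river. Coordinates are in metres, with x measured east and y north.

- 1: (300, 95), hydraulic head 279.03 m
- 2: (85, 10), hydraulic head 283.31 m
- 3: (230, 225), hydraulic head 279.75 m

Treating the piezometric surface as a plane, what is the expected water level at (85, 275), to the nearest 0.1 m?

Three-point gradient (reference 1): Δ to 2 = (-215, -85, +4.28), Δ to 3 = (-70, 130, +0.72).
∂h/∂x = -0.01822, ∂h/∂y = -0.004271 (det = -33900).
h(85, 275) = 279.03 + (-0.01822)·(-215) + (-0.004271)·(180) = 279.03 +3.917 -0.769 = 282.178 m.

282.2 m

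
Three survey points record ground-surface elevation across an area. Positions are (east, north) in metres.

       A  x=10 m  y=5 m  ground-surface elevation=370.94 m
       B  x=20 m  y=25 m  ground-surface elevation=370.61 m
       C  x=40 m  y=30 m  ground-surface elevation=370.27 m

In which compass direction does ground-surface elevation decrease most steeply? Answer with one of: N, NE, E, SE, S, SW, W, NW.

Taking A as reference: B−A = (10, 20, -0.33); C−A = (30, 25, -0.67).
Determinant of the coordinate differences = 10·25 − 30·20 = -350.
∂z/∂x = [(-0.33)·25 − (-0.67)·20] / -350 = -0.01471
∂z/∂y = [10·(-0.67) − 30·(-0.33)] / -350 = -0.009143
Steepest decrease is along −∇f = (+0.01471 E, +0.009143 N) → northeast.

NE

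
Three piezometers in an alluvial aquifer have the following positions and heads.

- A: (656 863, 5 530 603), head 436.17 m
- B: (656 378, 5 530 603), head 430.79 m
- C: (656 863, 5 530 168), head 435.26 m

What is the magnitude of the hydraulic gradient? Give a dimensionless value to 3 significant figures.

∂h/∂x = (430.79 − 436.17) / (656378 − 656863) = +0.01109
∂h/∂y = (435.26 − 436.17) / (5530168 − 5530603) = +0.002092
|∇h| = √(0.01109² + 0.002092²) = 0.01129

0.0113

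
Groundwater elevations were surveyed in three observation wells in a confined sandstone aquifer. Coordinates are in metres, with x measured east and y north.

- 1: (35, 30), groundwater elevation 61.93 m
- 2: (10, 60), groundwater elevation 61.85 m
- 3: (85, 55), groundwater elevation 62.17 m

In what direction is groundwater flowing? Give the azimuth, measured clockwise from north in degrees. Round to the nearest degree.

258°

Three-point gradient (reference 1): Δ to 2 = (-25, 30, -0.08), Δ to 3 = (50, 25, +0.24).
∂h/∂x = +0.004329, ∂h/∂y = +0.0009412 (det = -2125).
Flow direction (−∇h) has components (-0.004329 E, -0.0009412 N).
Azimuth = atan2(E, N) = atan2(-0.004329, -0.0009412) = 257.7° ≈ 258°.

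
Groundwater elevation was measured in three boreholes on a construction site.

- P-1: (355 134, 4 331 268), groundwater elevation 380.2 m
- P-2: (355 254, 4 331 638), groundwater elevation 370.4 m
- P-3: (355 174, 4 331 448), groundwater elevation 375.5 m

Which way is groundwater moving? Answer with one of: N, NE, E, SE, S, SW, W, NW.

Taking P-1 as reference: P-2−P-1 = (120, 370, -9.8); P-3−P-1 = (40, 180, -4.7).
Solve a·Δx + b·Δy = Δh: det = 120·180 − 40·370 = 6800.
∂h/∂x = [(-9.8)·180 − (-4.7)·370] / 6800 = -0.003676
∂h/∂y = [120·(-4.7) − 40·(-9.8)] / 6800 = -0.02529
Flow = −∇h = (+0.003676 east, +0.02529 north), which points north.

N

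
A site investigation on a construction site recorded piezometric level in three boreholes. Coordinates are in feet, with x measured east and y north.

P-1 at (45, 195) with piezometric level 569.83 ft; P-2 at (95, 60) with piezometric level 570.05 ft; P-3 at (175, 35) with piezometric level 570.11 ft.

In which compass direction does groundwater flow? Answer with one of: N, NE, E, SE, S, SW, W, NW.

Taking P-1 as reference: P-2−P-1 = (50, -135, +0.22); P-3−P-1 = (130, -160, +0.28).
Determinant of the coordinate differences = 50·(-160) − 130·(-135) = 9550.
∂h/∂x = [(+0.22)·(-160) − (+0.28)·(-135)] / 9550 = +0.0002723
∂h/∂y = [50·(+0.28) − 130·(+0.22)] / 9550 = -0.001529
Flow = −∇h = (-0.0002723 east, +0.001529 north), which points north.

N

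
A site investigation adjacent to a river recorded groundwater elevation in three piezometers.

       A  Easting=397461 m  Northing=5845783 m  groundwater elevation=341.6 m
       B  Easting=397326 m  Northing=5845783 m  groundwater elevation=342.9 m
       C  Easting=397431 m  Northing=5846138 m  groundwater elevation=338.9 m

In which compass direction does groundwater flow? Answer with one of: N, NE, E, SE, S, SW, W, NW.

NE

Taking A as reference: B−A = (-135, 0, +1.3); C−A = (-30, 355, -2.7).
Determinant of the coordinate differences = (-135)·355 − (-30)·0 = -47925.
∂h/∂x = [(+1.3)·355 − (-2.7)·0] / -47925 = -0.009630
∂h/∂y = [(-135)·(-2.7) − (-30)·(+1.3)] / -47925 = -0.008419
Flow = −∇h = (+0.009630 east, +0.008419 north), which points northeast.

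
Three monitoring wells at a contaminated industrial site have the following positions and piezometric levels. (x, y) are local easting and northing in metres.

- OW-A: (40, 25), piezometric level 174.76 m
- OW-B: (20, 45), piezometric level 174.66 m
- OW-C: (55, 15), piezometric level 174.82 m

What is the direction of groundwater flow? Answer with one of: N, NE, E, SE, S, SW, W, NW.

NW

With h = a·x + b·y + c and OW-A as origin, the differences give:
  (-20)·a + 20·b = -0.10
  15·a + (-10)·b = +0.06
Eliminate b (×(-10) and ×20, subtract): -100·a = -0.200 → a = ∂h/∂x = +0.002000
Back-substitute: b = ∂h/∂y = -0.003000.
Flow = −∇h = (-0.002000 east, +0.003000 north), which points northwest.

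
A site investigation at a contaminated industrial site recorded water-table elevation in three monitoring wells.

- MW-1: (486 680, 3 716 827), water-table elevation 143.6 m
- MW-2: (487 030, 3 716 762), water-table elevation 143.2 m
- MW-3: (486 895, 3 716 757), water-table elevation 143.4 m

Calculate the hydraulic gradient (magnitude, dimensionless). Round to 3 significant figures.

0.00208

With h = a·x + b·y + c and MW-1 as origin, the differences give:
  350·a + (-65)·b = -0.4
  215·a + (-70)·b = -0.2
Eliminate b (×(-70) and ×(-65), subtract): -10525·a = 15.00 → a = ∂h/∂x = -0.001425
Back-substitute: b = ∂h/∂y = -0.001520.
|∇h| = √(-0.001425² + -0.001520²) = 0.002084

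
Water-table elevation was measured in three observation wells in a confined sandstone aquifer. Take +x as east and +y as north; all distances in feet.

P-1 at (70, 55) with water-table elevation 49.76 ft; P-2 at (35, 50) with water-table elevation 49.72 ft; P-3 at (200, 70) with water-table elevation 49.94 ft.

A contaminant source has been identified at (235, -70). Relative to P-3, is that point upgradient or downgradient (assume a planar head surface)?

Three-point gradient (reference P-1): Δ to P-2 = (-35, -5, -0.04), Δ to P-3 = (130, 15, +0.18).
∂h/∂x = +0.002400, ∂h/∂y = -0.008800 (det = 125).
Head at (235, -70) = 49.76 + (+0.002400)·(165) + (-0.008800)·(-125) = 51.26 ft.
That is higher than the 49.94 ft at P-3, so the point is upgradient.

upgradient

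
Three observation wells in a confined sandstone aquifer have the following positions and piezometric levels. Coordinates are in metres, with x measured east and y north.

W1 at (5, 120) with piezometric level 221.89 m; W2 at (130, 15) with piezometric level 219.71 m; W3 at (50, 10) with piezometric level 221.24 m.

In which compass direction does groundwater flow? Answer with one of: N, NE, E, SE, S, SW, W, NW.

Taking W1 as reference: W2−W1 = (125, -105, -2.18); W3−W1 = (45, -110, -0.65).
Determinant of the coordinate differences = 125·(-110) − 45·(-105) = -9025.
∂h/∂x = [(-2.18)·(-110) − (-0.65)·(-105)] / -9025 = -0.01901
∂h/∂y = [125·(-0.65) − 45·(-2.18)] / -9025 = -0.001867
Flow = −∇h = (+0.01901 east, +0.001867 north), which points east.

E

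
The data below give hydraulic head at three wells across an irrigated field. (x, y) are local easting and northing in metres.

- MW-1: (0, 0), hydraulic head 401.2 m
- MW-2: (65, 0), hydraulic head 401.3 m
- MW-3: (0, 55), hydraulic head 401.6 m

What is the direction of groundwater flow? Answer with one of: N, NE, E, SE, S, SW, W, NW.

∂h/∂x = (401.3 − 401.2) / (65 − 0) = +0.001538
∂h/∂y = (401.6 − 401.2) / (55 − 0) = +0.007273
Flow = −∇h = (-0.001538 east, -0.007273 north), which points south.

S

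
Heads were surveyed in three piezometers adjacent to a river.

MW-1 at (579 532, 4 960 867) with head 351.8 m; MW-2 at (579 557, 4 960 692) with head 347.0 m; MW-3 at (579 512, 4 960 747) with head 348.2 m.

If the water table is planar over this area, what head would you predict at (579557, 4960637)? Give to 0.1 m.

345.4 m

Taking MW-1 as reference: MW-2−MW-1 = (25, -175, -4.8); MW-3−MW-1 = (-20, -120, -3.6).
Solve a·Δx + b·Δy = Δh: det = 25·(-120) − (-20)·(-175) = -6500.
∂h/∂x = [(-4.8)·(-120) − (-3.6)·(-175)] / -6500 = +0.008308
∂h/∂y = [25·(-3.6) − (-20)·(-4.8)] / -6500 = +0.02862
h(579557, 4960637) = 351.8 + (+0.008308)·(25) + (+0.02862)·(-230) = 351.8 +0.208 -6.582 = 345.426 m.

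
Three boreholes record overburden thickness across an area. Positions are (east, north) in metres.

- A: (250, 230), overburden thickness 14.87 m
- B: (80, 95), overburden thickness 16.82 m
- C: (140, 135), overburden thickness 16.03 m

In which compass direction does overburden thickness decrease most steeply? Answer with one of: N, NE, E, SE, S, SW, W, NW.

Taking A as reference: B−A = (-170, -135, +1.95); C−A = (-110, -95, +1.16).
Determinant of the coordinate differences = (-170)·(-95) − (-110)·(-135) = 1300.
∂d/∂x = [(+1.95)·(-95) − (+1.16)·(-135)] / 1300 = -0.02204
∂d/∂y = [(-170)·(+1.16) − (-110)·(+1.95)] / 1300 = +0.01331
Steepest decrease is along −∇f = (+0.02204 E, -0.01331 N) → southeast.

SE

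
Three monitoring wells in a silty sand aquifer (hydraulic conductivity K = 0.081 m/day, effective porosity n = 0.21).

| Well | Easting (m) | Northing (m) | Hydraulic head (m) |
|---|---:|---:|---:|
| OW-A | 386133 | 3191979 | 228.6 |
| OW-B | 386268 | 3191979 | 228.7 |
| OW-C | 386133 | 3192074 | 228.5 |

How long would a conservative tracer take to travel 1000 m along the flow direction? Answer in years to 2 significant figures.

∂h/∂x = (228.7 − 228.6) / (386268 − 386133) = +0.0007407
∂h/∂y = (228.5 − 228.6) / (3192074 − 3191979) = -0.001053
|∇h| = √(0.0007407² + -0.001053²) = 0.001287
Seepage velocity v = K·i/n = 0.081 × 0.001287 / 0.21 = 0.0004964 m/day.
t = 1000 / 0.0004964 = 2.015e+06 days = 5.52e+03 years.

5500 years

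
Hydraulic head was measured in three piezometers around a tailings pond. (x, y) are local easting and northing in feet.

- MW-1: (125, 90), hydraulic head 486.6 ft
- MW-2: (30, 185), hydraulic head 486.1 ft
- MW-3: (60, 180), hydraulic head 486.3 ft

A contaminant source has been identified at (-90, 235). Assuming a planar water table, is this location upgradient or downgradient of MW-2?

downgradient

With h = a·x + b·y + c and MW-1 as origin, the differences give:
  (-95)·a + 95·b = -0.5
  (-65)·a + 90·b = -0.3
Eliminate b (×90 and ×95, subtract): -2375·a = -16.50 → a = ∂h/∂x = +0.006947
Back-substitute: b = ∂h/∂y = +0.001684.
Head at (-90, 235) = 486.6 + (+0.006947)·(-215) + (+0.001684)·(145) = 485.35 ft.
That is lower than the 486.1 ft at MW-2, so the point is downgradient.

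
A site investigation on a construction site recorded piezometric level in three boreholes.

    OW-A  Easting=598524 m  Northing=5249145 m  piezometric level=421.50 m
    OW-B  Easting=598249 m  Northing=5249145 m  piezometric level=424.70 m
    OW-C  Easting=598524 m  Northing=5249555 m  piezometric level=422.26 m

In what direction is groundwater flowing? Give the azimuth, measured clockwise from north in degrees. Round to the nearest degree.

∂h/∂x = (424.70 − 421.50) / (598249 − 598524) = -0.01164
∂h/∂y = (422.26 − 421.50) / (5249555 − 5249145) = +0.001854
Flow direction (−∇h) has components (+0.01164 E, -0.001854 N).
Azimuth = atan2(E, N) = atan2(+0.01164, -0.001854) = 99.1° ≈ 099°.

099°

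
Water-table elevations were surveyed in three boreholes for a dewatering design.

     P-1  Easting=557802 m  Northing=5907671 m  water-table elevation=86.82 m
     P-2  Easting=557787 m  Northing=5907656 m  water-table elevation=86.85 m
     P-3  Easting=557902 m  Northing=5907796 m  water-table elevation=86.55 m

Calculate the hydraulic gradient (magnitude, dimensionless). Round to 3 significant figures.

0.00291

Differences from P-1: to P-2 (Δx, Δy, Δh) = (-15, -15, +0.03); to P-3 = (100, 125, -0.27).
Solve a·Δx + b·Δy = Δh: det = (-15)·125 − 100·(-15) = -375.
∂h/∂x = [(+0.03)·125 − (-0.27)·(-15)] / -375 = +0.0008000
∂h/∂y = [(-15)·(-0.27) − 100·(+0.03)] / -375 = -0.002800
|∇h| = √(0.0008000² + -0.002800²) = 0.002912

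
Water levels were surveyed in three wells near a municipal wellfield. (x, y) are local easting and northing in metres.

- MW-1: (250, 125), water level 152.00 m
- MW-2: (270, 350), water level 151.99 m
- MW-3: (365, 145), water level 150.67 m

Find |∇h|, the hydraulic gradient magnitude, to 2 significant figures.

0.012

Taking MW-1 as reference: MW-2−MW-1 = (20, 225, -0.01); MW-3−MW-1 = (115, 20, -1.33).
Determinant of the coordinate differences = 20·20 − 115·225 = -25475.
∂h/∂x = [(-0.01)·20 − (-1.33)·225] / -25475 = -0.01174
∂h/∂y = [20·(-1.33) − 115·(-0.01)] / -25475 = +0.0009990
|∇h| = √(-0.01174² + 0.0009990²) = 0.01178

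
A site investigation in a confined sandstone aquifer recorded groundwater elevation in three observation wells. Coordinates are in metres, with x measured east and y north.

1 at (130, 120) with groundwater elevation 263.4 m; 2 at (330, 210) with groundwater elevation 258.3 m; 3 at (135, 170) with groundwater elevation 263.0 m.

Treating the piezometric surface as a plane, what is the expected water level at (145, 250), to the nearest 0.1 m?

Differences from 1: to 2 (Δx, Δy, Δh) = (200, 90, -5.1); to 3 = (5, 50, -0.4).
Determinant of the coordinate differences = 200·50 − 5·90 = 9550.
∂h/∂x = [(-5.1)·50 − (-0.4)·90] / 9550 = -0.02293
∂h/∂y = [200·(-0.4) − 5·(-5.1)] / 9550 = -0.005707
h(145, 250) = 263.4 + (-0.02293)·(15) + (-0.005707)·(130) = 263.4 -0.344 -0.742 = 262.314 m.

262.3 m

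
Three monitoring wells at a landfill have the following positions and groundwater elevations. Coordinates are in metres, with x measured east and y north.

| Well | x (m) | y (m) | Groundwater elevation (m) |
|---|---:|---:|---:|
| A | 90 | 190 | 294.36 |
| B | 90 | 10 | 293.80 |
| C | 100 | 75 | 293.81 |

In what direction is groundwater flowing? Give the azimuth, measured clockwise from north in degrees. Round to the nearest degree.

099°

With h = a·x + b·y + c and A as origin, the differences give:
  0·a + (-180)·b = -0.56
  10·a + (-115)·b = -0.55
Eliminate b (×(-115) and ×(-180), subtract): 1800·a = -34.600 → a = ∂h/∂x = -0.01922
Back-substitute: b = ∂h/∂y = +0.003111.
Flow direction (−∇h) has components (+0.01922 E, -0.003111 N).
Azimuth = atan2(E, N) = atan2(+0.01922, -0.003111) = 99.2° ≈ 099°.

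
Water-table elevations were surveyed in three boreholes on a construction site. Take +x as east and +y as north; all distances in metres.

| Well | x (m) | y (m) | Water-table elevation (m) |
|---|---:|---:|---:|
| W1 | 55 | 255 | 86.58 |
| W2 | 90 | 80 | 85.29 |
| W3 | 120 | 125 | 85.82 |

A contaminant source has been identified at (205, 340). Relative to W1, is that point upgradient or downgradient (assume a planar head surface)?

Differences from W1: to W2 (Δx, Δy, Δh) = (35, -175, -1.29); to W3 = (65, -130, -0.76).
Solve a·Δx + b·Δy = Δh: det = 35·(-130) − 65·(-175) = 6825.
∂h/∂x = [(-1.29)·(-130) − (-0.76)·(-175)] / 6825 = +0.005084
∂h/∂y = [35·(-0.76) − 65·(-1.29)] / 6825 = +0.008388
Head at (205, 340) = 86.58 + (+0.005084)·(150) + (+0.008388)·(85) = 88.06 m.
That is higher than the 86.58 m at W1, so the point is upgradient.

upgradient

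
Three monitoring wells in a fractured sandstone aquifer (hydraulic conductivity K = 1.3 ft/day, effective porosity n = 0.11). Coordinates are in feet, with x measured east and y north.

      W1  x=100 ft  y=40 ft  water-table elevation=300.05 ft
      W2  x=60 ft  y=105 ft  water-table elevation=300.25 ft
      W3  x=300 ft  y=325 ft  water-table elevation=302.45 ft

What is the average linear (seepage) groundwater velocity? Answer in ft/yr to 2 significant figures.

30 ft/yr

Differences from W1: to W2 (Δx, Δy, Δh) = (-40, 65, +0.20); to W3 = (200, 285, +2.40).
Solve a·Δx + b·Δy = Δh: det = (-40)·285 − 200·65 = -24400.
∂h/∂x = [(+0.20)·285 − (+2.40)·65] / -24400 = +0.004057
∂h/∂y = [(-40)·(+2.40) − 200·(+0.20)] / -24400 = +0.005574
|∇h| = √(0.004057² + 0.005574²) = 0.006894
Seepage velocity v = K·i/n = 1.3 × 0.006894 / 0.11 = 0.08147 ft/day = 29.76 ft/yr.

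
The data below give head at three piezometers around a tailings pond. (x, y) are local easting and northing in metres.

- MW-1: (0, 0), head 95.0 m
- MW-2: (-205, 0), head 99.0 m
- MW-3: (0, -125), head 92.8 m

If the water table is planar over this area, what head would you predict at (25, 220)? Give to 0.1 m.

∂h/∂x = (99.0 − 95.0) / (-205 − 0) = -0.01951
∂h/∂y = (92.8 − 95.0) / (-125 − 0) = +0.01760
h(25, 220) = 95.0 + (-0.01951)·(25) + (+0.01760)·(220) = 95.0 -0.488 +3.872 = 98.384 m.

98.4 m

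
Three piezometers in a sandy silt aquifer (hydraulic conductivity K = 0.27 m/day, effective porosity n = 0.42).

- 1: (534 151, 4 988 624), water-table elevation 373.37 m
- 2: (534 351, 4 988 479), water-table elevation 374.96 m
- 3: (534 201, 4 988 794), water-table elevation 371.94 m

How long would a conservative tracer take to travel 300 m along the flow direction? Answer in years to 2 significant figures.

140 years

Differences from 1: to 2 (Δx, Δy, Δh) = (200, -145, +1.59); to 3 = (50, 170, -1.43).
Solve a·Δx + b·Δy = Δh: det = 200·170 − 50·(-145) = 41250.
∂h/∂x = [(+1.59)·170 − (-1.43)·(-145)] / 41250 = +0.001526
∂h/∂y = [200·(-1.43) − 50·(+1.59)] / 41250 = -0.008861
|∇h| = √(0.001526² + -0.008861²) = 0.008991
Seepage velocity v = K·i/n = 0.27 × 0.008991 / 0.42 = 0.00578 m/day.
t = 300 / 0.00578 = 5.19e+04 days = 142 years.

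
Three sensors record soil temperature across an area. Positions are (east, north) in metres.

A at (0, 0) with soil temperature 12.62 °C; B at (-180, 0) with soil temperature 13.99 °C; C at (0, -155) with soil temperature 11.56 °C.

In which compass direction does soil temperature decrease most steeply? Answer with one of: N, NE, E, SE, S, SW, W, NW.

SE

∂T/∂x = (13.99 − 12.62) / (-180 − 0) = -0.007611
∂T/∂y = (11.56 − 12.62) / (-155 − 0) = +0.006839
Steepest decrease is along −∇f = (+0.007611 E, -0.006839 N) → southeast.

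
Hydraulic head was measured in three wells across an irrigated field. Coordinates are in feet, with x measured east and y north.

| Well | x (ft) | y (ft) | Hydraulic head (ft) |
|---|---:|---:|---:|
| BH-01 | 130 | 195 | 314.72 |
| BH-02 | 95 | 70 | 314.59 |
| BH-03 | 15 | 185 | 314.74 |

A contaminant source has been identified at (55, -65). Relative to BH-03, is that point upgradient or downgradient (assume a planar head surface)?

downgradient

Taking BH-01 as reference: BH-02−BH-01 = (-35, -125, -0.13); BH-03−BH-01 = (-115, -10, +0.02).
Solve a·Δx + b·Δy = Δh: det = (-35)·(-10) − (-115)·(-125) = -14025.
∂h/∂x = [(-0.13)·(-10) − (+0.02)·(-125)] / -14025 = -0.0002709
∂h/∂y = [(-35)·(+0.02) − (-115)·(-0.13)] / -14025 = +0.001116
Head at (55, -65) = 314.72 + (-0.0002709)·(-75) + (+0.001116)·(-260) = 314.45 ft.
That is lower than the 314.74 ft at BH-03, so the point is downgradient.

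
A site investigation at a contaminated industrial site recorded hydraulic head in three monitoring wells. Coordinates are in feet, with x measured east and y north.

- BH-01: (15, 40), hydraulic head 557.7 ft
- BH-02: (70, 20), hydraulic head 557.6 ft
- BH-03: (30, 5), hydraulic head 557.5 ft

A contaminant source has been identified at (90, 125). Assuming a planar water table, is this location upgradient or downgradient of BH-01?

With h = a·x + b·y + c and BH-01 as origin, the differences give:
  55·a + (-20)·b = -0.1
  15·a + (-35)·b = -0.2
Eliminate b (×(-35) and ×(-20), subtract): -1625·a = -0.50 → a = ∂h/∂x = +0.0003077
Back-substitute: b = ∂h/∂y = +0.005846.
Head at (90, 125) = 557.7 + (+0.0003077)·(75) + (+0.005846)·(85) = 558.22 ft.
That is higher than the 557.7 ft at BH-01, so the point is upgradient.

upgradient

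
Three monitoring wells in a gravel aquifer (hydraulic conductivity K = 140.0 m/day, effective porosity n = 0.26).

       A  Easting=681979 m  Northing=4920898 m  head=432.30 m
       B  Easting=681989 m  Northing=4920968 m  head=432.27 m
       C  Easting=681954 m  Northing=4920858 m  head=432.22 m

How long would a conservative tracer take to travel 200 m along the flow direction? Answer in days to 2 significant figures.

With h = a·x + b·y + c and A as origin, the differences give:
  10·a + 70·b = -0.03
  (-25)·a + (-40)·b = -0.08
Eliminate b (×(-40) and ×70, subtract): 1350·a = 6.800 → a = ∂h/∂x = +0.005037
Back-substitute: b = ∂h/∂y = -0.001148.
|∇h| = √(0.005037² + -0.001148²) = 0.005166
Seepage velocity v = K·i/n = 140.0 × 0.005166 / 0.26 = 2.782 m/day.
t = 200 / 2.782 = 71.89 days.

72 days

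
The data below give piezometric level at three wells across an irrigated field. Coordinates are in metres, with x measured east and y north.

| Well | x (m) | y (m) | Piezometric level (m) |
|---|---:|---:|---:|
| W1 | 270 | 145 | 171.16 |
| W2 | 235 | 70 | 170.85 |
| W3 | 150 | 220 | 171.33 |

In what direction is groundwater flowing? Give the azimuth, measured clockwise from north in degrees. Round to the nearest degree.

194°

Three-point gradient (reference W1): Δ to W2 = (-35, -75, -0.31), Δ to W3 = (-120, 75, +0.17).
∂h/∂x = +0.0009032, ∂h/∂y = +0.003712 (det = -11625).
Flow direction (−∇h) has components (-0.0009032 E, -0.003712 N).
Azimuth = atan2(E, N) = atan2(-0.0009032, -0.003712) = 193.7° ≈ 194°.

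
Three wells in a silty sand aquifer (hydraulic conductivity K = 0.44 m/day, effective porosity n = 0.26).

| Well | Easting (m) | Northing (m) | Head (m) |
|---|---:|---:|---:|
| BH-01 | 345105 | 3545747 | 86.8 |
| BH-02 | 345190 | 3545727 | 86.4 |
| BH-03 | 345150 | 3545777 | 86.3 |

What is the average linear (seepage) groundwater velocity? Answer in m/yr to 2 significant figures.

5.9 m/yr

With h = a·x + b·y + c and BH-01 as origin, the differences give:
  85·a + (-20)·b = -0.4
  45·a + 30·b = -0.5
Eliminate b (×30 and ×(-20), subtract): 3450·a = -22.00 → a = ∂h/∂x = -0.006377
Back-substitute: b = ∂h/∂y = -0.007101.
|∇h| = √(-0.006377² + -0.007101²) = 0.009544
Seepage velocity v = K·i/n = 0.44 × 0.009544 / 0.26 = 0.01615 m/day = 5.899 m/yr.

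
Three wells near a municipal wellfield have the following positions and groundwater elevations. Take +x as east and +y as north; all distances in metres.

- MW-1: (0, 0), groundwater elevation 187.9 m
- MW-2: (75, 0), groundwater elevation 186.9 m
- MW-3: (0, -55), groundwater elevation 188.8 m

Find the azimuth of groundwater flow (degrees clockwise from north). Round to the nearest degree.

∂h/∂x = (186.9 − 187.9) / (75 − 0) = -0.01333
∂h/∂y = (188.8 − 187.9) / (-55 − 0) = -0.01636
Flow direction (−∇h) has components (+0.01333 E, +0.01636 N).
Azimuth = atan2(E, N) = atan2(+0.01333, +0.01636) = 39.2° ≈ 039°.

039°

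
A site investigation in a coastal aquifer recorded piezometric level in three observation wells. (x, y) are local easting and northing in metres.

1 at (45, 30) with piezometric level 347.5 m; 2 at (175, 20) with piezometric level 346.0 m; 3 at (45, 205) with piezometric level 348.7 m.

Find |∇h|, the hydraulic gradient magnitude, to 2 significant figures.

With h = a·x + b·y + c and 1 as origin, the differences give:
  130·a + (-10)·b = -1.5
  0·a + 175·b = +1.2
Eliminate b (×175 and ×(-10), subtract): 22750·a = -250.50 → a = ∂h/∂x = -0.01101
Back-substitute: b = ∂h/∂y = +0.006857.
|∇h| = √(-0.01101² + 0.006857²) = 0.01297

0.013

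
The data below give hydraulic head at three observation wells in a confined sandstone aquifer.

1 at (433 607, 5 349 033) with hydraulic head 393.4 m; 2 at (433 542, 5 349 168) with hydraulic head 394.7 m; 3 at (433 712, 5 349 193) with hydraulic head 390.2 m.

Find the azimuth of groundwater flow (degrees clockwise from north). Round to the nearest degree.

084°

With h = a·x + b·y + c and 1 as origin, the differences give:
  (-65)·a + 135·b = +1.3
  105·a + 160·b = -3.2
Eliminate b (×160 and ×135, subtract): -24575·a = 640.00 → a = ∂h/∂x = -0.02604
Back-substitute: b = ∂h/∂y = -0.002909.
Flow direction (−∇h) has components (+0.02604 E, +0.002909 N).
Azimuth = atan2(E, N) = atan2(+0.02604, +0.002909) = 83.6° ≈ 084°.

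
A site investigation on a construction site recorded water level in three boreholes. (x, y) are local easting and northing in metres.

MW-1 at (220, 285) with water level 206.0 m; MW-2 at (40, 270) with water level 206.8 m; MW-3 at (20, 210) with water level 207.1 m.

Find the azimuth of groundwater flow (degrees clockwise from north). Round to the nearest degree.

049°

Differences from MW-1: to MW-2 (Δx, Δy, Δh) = (-180, -15, +0.8); to MW-3 = (-200, -75, +1.1).
Solve a·Δx + b·Δy = Δh: det = (-180)·(-75) − (-200)·(-15) = 10500.
∂h/∂x = [(+0.8)·(-75) − (+1.1)·(-15)] / 10500 = -0.004143
∂h/∂y = [(-180)·(+1.1) − (-200)·(+0.8)] / 10500 = -0.003619
Flow direction (−∇h) has components (+0.004143 E, +0.003619 N).
Azimuth = atan2(E, N) = atan2(+0.004143, +0.003619) = 48.9° ≈ 049°.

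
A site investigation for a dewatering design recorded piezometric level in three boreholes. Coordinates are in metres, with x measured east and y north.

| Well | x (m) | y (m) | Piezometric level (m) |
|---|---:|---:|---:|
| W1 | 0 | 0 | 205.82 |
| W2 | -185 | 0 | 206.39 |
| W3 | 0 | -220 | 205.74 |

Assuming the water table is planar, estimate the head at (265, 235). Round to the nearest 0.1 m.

∂h/∂x = (206.39 − 205.82) / (-185 − 0) = -0.003081
∂h/∂y = (205.74 − 205.82) / (-220 − 0) = +0.0003636
h(265, 235) = 205.82 + (-0.003081)·(265) + (+0.0003636)·(235) = 205.82 -0.816 +0.085 = 205.089 m.

205.1 m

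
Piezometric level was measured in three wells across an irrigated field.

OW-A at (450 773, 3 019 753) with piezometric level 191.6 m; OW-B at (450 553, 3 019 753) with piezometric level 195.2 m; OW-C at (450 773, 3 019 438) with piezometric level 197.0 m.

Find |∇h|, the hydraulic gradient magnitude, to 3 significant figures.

0.0237

∂h/∂x = (195.2 − 191.6) / (450553 − 450773) = -0.01636
∂h/∂y = (197.0 − 191.6) / (3019438 − 3019753) = -0.01714
|∇h| = √(-0.01636² + -0.01714²) = 0.02369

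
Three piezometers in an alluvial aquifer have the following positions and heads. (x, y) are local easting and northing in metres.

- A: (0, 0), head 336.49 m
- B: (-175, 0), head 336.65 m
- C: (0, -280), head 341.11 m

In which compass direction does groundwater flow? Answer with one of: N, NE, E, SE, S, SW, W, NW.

∂h/∂x = (336.65 − 336.49) / (-175 − 0) = -0.0009143
∂h/∂y = (341.11 − 336.49) / (-280 − 0) = -0.01650
Flow = −∇h = (+0.0009143 east, +0.01650 north), which points north.

N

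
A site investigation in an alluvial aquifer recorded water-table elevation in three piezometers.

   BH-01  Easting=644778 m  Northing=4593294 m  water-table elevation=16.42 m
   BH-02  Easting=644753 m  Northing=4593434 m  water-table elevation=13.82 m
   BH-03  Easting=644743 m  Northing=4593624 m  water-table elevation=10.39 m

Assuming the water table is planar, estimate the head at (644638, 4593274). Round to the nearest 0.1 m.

16.2 m

With h = a·x + b·y + c and BH-01 as origin, the differences give:
  (-25)·a + 140·b = -2.60
  (-35)·a + 330·b = -6.03
Eliminate b (×330 and ×140, subtract): -3350·a = -13.800 → a = ∂h/∂x = +0.004119
Back-substitute: b = ∂h/∂y = -0.01784.
h(644638, 4593274) = 16.42 + (+0.004119)·(-140) + (-0.01784)·(-20) = 16.42 -0.577 +0.357 = 16.200 m.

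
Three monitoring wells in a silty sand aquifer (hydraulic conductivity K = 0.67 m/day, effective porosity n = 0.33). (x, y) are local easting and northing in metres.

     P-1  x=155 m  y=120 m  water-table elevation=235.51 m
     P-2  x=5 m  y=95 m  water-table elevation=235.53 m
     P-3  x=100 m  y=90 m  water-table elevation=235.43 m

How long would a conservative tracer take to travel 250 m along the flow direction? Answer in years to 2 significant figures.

79 years

Three-point gradient (reference P-1): Δ to P-2 = (-150, -25, +0.02), Δ to P-3 = (-55, -30, -0.08).
∂h/∂x = -0.0008320, ∂h/∂y = +0.004192 (det = 3125).
|∇h| = √(-0.0008320² + 0.004192²) = 0.004274
Seepage velocity v = K·i/n = 0.67 × 0.004274 / 0.33 = 0.008678 m/day.
t = 250 / 0.008678 = 2.881e+04 days = 78.9 years.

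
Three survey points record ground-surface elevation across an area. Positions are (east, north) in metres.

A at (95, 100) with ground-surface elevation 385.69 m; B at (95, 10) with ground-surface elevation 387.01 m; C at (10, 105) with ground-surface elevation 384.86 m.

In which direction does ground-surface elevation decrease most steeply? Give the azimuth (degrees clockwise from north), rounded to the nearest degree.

329°

Taking A as reference: B−A = (0, -90, +1.32); C−A = (-85, 5, -0.83).
Solve a·Δx + b·Δy = Δz: det = 0·5 − (-85)·(-90) = -7650.
∂z/∂x = [(+1.32)·5 − (-0.83)·(-90)] / -7650 = +0.008902
∂z/∂y = [0·(-0.83) − (-85)·(+1.32)] / -7650 = -0.01467
Steepest decrease is along −∇f: components (-0.008902 E, +0.01467 N).
Azimuth = atan2(-0.008902, +0.01467) = 328.7° ≈ 329°.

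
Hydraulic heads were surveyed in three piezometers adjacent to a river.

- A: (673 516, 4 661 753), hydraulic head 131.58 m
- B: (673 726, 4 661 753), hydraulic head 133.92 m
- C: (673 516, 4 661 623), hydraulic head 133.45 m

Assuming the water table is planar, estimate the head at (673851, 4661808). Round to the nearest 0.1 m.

∂h/∂x = (133.92 − 131.58) / (673726 − 673516) = +0.01114
∂h/∂y = (133.45 − 131.58) / (4661623 − 4661753) = -0.01438
h(673851, 4661808) = 131.58 + (+0.01114)·(335) + (-0.01438)·(55) = 131.58 +3.733 -0.791 = 134.522 m.

134.5 m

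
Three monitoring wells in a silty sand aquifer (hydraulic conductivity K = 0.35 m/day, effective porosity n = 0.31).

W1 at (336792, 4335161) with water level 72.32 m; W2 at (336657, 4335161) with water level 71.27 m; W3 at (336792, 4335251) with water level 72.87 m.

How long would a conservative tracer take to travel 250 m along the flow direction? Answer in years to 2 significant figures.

∂h/∂x = (71.27 − 72.32) / (336657 − 336792) = +0.007778
∂h/∂y = (72.87 − 72.32) / (4335251 − 4335161) = +0.006111
|∇h| = √(0.007778² + 0.006111²) = 0.009891
Seepage velocity v = K·i/n = 0.35 × 0.009891 / 0.31 = 0.01117 m/day.
t = 250 / 0.01117 = 2.238e+04 days = 61.3 years.

61 years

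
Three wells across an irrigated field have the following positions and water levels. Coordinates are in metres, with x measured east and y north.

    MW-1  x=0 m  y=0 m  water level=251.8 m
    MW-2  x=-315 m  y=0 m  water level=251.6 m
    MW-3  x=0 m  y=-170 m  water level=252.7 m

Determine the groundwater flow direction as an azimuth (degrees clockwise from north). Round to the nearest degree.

353°

∂h/∂x = (251.6 − 251.8) / (-315 − 0) = +0.0006349
∂h/∂y = (252.7 − 251.8) / (-170 − 0) = -0.005294
Flow direction (−∇h) has components (-0.0006349 E, +0.005294 N).
Azimuth = atan2(E, N) = atan2(-0.0006349, +0.005294) = 353.2° ≈ 353°.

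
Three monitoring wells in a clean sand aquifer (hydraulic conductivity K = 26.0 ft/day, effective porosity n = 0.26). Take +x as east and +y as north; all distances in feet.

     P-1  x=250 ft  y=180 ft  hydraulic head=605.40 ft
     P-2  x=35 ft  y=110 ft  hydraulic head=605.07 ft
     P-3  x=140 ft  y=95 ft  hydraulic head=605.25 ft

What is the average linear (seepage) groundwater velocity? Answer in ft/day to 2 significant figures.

0.17 ft/day

Differences from P-1: to P-2 (Δx, Δy, Δh) = (-215, -70, -0.33); to P-3 = (-110, -85, -0.15).
Solve a·Δx + b·Δy = Δh: det = (-215)·(-85) − (-110)·(-70) = 10575.
∂h/∂x = [(-0.33)·(-85) − (-0.15)·(-70)] / 10575 = +0.001660
∂h/∂y = [(-215)·(-0.15) − (-110)·(-0.33)] / 10575 = -0.0003830
|∇h| = √(0.001660² + -0.0003830²) = 0.001704
Seepage velocity v = K·i/n = 26.0 × 0.001704 / 0.26 = 0.1704 ft/day.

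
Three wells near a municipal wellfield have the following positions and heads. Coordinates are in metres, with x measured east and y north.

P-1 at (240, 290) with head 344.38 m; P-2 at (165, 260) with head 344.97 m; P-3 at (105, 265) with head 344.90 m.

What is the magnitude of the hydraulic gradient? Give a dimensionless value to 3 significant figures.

Three-point gradient (reference P-1): Δ to P-2 = (-75, -30, +0.59), Δ to P-3 = (-135, -25, +0.52).
∂h/∂x = -0.0003908, ∂h/∂y = -0.01869 (det = -2175).
|∇h| = √(-0.0003908² + -0.01869²) = 0.01869

0.0187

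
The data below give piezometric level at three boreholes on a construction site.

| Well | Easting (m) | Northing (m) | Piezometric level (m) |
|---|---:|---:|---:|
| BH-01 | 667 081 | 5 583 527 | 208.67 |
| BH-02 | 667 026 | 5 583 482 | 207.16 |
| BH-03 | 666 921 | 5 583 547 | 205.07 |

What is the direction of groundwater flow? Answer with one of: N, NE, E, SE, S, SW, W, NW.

With h = a·x + b·y + c and BH-01 as origin, the differences give:
  (-55)·a + (-45)·b = -1.51
  (-160)·a + 20·b = -3.60
Eliminate b (×20 and ×(-45), subtract): -8300·a = -192.200 → a = ∂h/∂x = +0.02316
Back-substitute: b = ∂h/∂y = +0.005253.
Flow = −∇h = (-0.02316 east, -0.005253 north), which points west.

W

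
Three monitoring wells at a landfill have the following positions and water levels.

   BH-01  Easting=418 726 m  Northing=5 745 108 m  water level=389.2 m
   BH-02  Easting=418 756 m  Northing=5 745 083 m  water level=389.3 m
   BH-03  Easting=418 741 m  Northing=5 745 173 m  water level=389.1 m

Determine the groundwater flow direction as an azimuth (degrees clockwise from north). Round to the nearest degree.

Taking BH-01 as reference: BH-02−BH-01 = (30, -25, +0.1); BH-03−BH-01 = (15, 65, -0.1).
Solve a·Δx + b·Δy = Δh: det = 30·65 − 15·(-25) = 2325.
∂h/∂x = [(+0.1)·65 − (-0.1)·(-25)] / 2325 = +0.001720
∂h/∂y = [30·(-0.1) − 15·(+0.1)] / 2325 = -0.001935
Flow direction (−∇h) has components (-0.001720 E, +0.001935 N).
Azimuth = atan2(E, N) = atan2(-0.001720, +0.001935) = 318.4° ≈ 318°.

318°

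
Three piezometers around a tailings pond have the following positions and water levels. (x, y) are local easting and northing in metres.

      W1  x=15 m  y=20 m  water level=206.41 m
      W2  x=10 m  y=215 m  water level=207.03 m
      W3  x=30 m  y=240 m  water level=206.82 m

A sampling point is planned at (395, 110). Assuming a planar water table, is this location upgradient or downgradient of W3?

With h = a·x + b·y + c and W1 as origin, the differences give:
  (-5)·a + 195·b = +0.62
  15·a + 220·b = +0.41
Eliminate b (×220 and ×195, subtract): -4025·a = 56.450 → a = ∂h/∂x = -0.01402
Back-substitute: b = ∂h/∂y = +0.002820.
Head at (395, 110) = 206.41 + (-0.01402)·(380) + (+0.002820)·(90) = 201.33 m.
That is lower than the 206.82 m at W3, so the point is downgradient.

downgradient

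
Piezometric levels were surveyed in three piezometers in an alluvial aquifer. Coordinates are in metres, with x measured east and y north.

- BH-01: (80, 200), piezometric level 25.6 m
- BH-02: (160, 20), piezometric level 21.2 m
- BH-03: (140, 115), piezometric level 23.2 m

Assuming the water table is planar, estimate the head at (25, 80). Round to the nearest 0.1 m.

24.2 m

Three-point gradient (reference BH-01): Δ to BH-02 = (80, -180, -4.4), Δ to BH-03 = (60, -85, -2.4).
∂h/∂x = -0.01450, ∂h/∂y = +0.01800 (det = 4000).
h(25, 80) = 25.6 + (-0.01450)·(-55) + (+0.01800)·(-120) = 25.6 +0.798 -2.160 = 24.238 m.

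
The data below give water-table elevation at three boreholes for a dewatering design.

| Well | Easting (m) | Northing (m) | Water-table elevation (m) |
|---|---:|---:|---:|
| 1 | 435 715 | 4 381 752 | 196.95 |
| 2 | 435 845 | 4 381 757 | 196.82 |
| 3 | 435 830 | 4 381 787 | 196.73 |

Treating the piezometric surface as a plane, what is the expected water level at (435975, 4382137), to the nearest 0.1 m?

195.4 m

With h = a·x + b·y + c and 1 as origin, the differences give:
  130·a + 5·b = -0.13
  115·a + 35·b = -0.22
Eliminate b (×35 and ×5, subtract): 3975·a = -3.450 → a = ∂h/∂x = -0.0008679
Back-substitute: b = ∂h/∂y = -0.003434.
h(435975, 4382137) = 196.95 + (-0.0008679)·(260) + (-0.003434)·(385) = 196.95 -0.226 -1.322 = 195.402 m.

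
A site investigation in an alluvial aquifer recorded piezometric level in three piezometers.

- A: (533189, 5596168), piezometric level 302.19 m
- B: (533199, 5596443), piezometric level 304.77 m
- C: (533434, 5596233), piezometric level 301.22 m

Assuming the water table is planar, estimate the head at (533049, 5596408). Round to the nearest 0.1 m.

305.4 m

Taking A as reference: B−A = (10, 275, +2.58); C−A = (245, 65, -0.97).
Determinant of the coordinate differences = 10·65 − 245·275 = -66725.
∂h/∂x = [(+2.58)·65 − (-0.97)·275] / -66725 = -0.006511
∂h/∂y = [10·(-0.97) − 245·(+2.58)] / -66725 = +0.009619
h(533049, 5596408) = 302.19 + (-0.006511)·(-140) + (+0.009619)·(240) = 302.19 +0.912 +2.308 = 305.410 m.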